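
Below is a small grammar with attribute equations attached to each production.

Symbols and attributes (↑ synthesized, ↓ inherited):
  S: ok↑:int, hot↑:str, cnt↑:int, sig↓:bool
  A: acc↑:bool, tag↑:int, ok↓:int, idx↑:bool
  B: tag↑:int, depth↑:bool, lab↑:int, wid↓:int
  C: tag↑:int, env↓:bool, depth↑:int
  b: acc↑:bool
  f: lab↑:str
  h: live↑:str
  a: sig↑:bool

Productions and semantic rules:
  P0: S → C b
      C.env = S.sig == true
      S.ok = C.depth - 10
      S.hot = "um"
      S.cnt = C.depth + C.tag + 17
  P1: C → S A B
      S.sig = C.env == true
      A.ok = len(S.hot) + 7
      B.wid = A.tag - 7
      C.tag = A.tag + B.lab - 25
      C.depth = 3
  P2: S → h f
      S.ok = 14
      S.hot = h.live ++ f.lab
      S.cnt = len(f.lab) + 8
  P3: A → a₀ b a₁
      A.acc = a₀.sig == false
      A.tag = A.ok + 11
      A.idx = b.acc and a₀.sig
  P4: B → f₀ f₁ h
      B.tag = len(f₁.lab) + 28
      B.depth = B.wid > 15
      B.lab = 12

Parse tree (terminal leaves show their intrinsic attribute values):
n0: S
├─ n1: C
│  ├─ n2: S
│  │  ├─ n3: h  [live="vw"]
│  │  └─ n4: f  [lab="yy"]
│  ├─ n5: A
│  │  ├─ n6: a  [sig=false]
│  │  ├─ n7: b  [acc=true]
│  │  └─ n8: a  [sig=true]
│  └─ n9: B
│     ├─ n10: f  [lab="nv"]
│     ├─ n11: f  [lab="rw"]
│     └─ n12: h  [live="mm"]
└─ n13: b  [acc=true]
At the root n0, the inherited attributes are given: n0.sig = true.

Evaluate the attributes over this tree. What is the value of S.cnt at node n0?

29

1. n0.sig = true  [given at root]
2. n1.env = true  [S.sig == true]
3. n2.sig = true  [C.env == true]
4. n3.live = "vw"  [terminal]
5. n4.lab = "yy"  [terminal]
6. n2.ok = 14  [14]
7. n2.hot = "vwyy"  [h.live ++ f.lab]
8. n2.cnt = 10  [len(f.lab) + 8]
9. n5.ok = 11  [len(S.hot) + 7]
10. n6.sig = false  [terminal]
11. n7.acc = true  [terminal]
12. n8.sig = true  [terminal]
13. n5.acc = true  [a₀.sig == false]
14. n5.tag = 22  [A.ok + 11]
15. n5.idx = false  [b.acc and a₀.sig]
16. n9.wid = 15  [A.tag - 7]
17. n10.lab = "nv"  [terminal]
18. n11.lab = "rw"  [terminal]
19. n12.live = "mm"  [terminal]
20. n9.tag = 30  [len(f₁.lab) + 28]
21. n9.depth = false  [B.wid > 15]
22. n9.lab = 12  [12]
23. n1.tag = 9  [A.tag + B.lab - 25]
24. n1.depth = 3  [3]
25. n13.acc = true  [terminal]
26. n0.ok = -7  [C.depth - 10]
27. n0.hot = "um"  ["um"]
28. n0.cnt = 29  [C.depth + C.tag + 17]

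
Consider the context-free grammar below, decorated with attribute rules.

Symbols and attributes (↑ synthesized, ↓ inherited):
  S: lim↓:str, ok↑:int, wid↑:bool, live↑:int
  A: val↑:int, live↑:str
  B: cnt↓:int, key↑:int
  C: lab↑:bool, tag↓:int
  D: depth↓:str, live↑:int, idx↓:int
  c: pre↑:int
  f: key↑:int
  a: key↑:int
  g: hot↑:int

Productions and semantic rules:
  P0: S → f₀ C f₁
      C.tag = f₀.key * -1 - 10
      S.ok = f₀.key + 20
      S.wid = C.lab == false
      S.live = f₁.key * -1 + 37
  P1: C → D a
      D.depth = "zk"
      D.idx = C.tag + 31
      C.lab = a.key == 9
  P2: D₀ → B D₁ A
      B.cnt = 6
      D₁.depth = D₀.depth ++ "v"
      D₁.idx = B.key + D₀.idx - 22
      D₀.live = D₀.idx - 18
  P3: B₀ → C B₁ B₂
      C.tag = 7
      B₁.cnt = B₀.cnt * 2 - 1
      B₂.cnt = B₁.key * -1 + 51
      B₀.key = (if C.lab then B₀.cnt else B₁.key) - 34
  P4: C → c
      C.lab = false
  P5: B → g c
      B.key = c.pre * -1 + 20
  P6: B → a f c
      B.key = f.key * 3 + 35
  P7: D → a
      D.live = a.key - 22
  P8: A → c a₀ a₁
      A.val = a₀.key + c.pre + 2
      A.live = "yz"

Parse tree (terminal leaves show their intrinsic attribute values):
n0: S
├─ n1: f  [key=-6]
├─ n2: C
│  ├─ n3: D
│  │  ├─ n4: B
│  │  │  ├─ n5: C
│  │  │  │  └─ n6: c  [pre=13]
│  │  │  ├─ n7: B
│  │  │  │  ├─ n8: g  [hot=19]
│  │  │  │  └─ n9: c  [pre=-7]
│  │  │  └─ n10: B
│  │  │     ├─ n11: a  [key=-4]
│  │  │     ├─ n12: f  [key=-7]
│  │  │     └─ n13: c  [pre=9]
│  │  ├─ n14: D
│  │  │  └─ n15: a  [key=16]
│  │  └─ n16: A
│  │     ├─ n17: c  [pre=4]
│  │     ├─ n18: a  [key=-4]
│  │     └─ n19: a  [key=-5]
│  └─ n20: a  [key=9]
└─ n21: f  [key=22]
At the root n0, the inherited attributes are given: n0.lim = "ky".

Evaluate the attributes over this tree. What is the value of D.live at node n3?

9

1. n0.lim = "ky"  [given at root]
2. n1.key = -6  [terminal]
3. n2.tag = -4  [f₀.key * -1 - 10]
4. n3.depth = "zk"  ["zk"]
5. n3.idx = 27  [C.tag + 31]
6. n4.cnt = 6  [6]
7. n5.tag = 7  [7]
8. n6.pre = 13  [terminal]
9. n5.lab = false  [false]
10. n7.cnt = 11  [B₀.cnt * 2 - 1]
11. n8.hot = 19  [terminal]
12. n9.pre = -7  [terminal]
13. n7.key = 27  [c.pre * -1 + 20]
14. n10.cnt = 24  [B₁.key * -1 + 51]
15. n11.key = -4  [terminal]
16. n12.key = -7  [terminal]
17. n13.pre = 9  [terminal]
18. n10.key = 14  [f.key * 3 + 35]
19. n4.key = -7  [(if C.lab then B₀.cnt else B₁.key) - 34]
20. n14.depth = "zkv"  [D₀.depth ++ "v"]
21. n14.idx = -2  [B.key + D₀.idx - 22]
22. n15.key = 16  [terminal]
23. n14.live = -6  [a.key - 22]
24. n17.pre = 4  [terminal]
25. n18.key = -4  [terminal]
26. n19.key = -5  [terminal]
27. n16.val = 2  [a₀.key + c.pre + 2]
28. n16.live = "yz"  ["yz"]
29. n3.live = 9  [D₀.idx - 18]
30. n20.key = 9  [terminal]
31. n2.lab = true  [a.key == 9]
32. n21.key = 22  [terminal]
33. n0.ok = 14  [f₀.key + 20]
34. n0.wid = false  [C.lab == false]
35. n0.live = 15  [f₁.key * -1 + 37]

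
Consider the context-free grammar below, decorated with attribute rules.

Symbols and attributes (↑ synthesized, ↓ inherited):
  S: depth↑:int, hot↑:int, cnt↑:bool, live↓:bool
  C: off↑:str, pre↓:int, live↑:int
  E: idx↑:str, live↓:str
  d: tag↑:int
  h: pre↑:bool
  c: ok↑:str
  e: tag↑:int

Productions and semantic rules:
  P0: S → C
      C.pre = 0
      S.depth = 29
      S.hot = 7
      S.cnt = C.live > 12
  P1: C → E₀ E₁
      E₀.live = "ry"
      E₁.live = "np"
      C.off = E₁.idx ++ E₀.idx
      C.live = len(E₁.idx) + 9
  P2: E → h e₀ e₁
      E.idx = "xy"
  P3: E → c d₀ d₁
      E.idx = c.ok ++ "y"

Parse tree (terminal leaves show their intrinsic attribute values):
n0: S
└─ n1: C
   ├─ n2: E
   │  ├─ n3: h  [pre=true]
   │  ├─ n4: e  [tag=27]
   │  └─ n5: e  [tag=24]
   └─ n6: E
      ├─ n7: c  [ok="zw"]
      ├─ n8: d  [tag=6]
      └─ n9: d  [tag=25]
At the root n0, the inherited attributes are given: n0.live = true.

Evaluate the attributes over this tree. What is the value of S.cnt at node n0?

1. n0.live = true  [given at root]
2. n1.pre = 0  [0]
3. n2.live = "ry"  ["ry"]
4. n3.pre = true  [terminal]
5. n4.tag = 27  [terminal]
6. n5.tag = 24  [terminal]
7. n2.idx = "xy"  ["xy"]
8. n6.live = "np"  ["np"]
9. n7.ok = "zw"  [terminal]
10. n8.tag = 6  [terminal]
11. n9.tag = 25  [terminal]
12. n6.idx = "zwy"  [c.ok ++ "y"]
13. n1.off = "zwyxy"  [E₁.idx ++ E₀.idx]
14. n1.live = 12  [len(E₁.idx) + 9]
15. n0.depth = 29  [29]
16. n0.hot = 7  [7]
17. n0.cnt = false  [C.live > 12]

false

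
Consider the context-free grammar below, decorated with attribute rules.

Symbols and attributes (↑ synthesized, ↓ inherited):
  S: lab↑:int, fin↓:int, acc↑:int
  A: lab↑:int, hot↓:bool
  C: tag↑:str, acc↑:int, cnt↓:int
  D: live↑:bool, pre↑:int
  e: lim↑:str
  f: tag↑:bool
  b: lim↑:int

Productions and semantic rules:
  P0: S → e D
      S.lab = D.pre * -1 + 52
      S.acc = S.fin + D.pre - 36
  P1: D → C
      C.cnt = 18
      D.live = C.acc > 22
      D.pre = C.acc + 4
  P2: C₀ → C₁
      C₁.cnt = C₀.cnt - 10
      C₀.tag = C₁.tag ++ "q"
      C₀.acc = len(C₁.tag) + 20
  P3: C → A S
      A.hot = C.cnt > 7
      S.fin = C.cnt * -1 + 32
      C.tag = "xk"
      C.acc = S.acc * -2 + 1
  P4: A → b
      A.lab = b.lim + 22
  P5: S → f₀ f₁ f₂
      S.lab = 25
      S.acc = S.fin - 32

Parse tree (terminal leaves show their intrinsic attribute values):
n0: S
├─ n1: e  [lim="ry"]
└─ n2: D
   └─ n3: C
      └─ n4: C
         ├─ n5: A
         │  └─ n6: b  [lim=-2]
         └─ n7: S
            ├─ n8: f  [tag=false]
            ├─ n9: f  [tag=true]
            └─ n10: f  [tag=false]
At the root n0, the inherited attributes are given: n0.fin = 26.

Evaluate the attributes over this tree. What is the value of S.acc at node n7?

1. n0.fin = 26  [given at root]
2. n1.lim = "ry"  [terminal]
3. n3.cnt = 18  [18]
4. n4.cnt = 8  [C₀.cnt - 10]
5. n5.hot = true  [C.cnt > 7]
6. n6.lim = -2  [terminal]
7. n5.lab = 20  [b.lim + 22]
8. n7.fin = 24  [C.cnt * -1 + 32]
9. n8.tag = false  [terminal]
10. n9.tag = true  [terminal]
11. n10.tag = false  [terminal]
12. n7.lab = 25  [25]
13. n7.acc = -8  [S.fin - 32]
14. n4.tag = "xk"  ["xk"]
15. n4.acc = 17  [S.acc * -2 + 1]
16. n3.tag = "xkq"  [C₁.tag ++ "q"]
17. n3.acc = 22  [len(C₁.tag) + 20]
18. n2.live = false  [C.acc > 22]
19. n2.pre = 26  [C.acc + 4]
20. n0.lab = 26  [D.pre * -1 + 52]
21. n0.acc = 16  [S.fin + D.pre - 36]

-8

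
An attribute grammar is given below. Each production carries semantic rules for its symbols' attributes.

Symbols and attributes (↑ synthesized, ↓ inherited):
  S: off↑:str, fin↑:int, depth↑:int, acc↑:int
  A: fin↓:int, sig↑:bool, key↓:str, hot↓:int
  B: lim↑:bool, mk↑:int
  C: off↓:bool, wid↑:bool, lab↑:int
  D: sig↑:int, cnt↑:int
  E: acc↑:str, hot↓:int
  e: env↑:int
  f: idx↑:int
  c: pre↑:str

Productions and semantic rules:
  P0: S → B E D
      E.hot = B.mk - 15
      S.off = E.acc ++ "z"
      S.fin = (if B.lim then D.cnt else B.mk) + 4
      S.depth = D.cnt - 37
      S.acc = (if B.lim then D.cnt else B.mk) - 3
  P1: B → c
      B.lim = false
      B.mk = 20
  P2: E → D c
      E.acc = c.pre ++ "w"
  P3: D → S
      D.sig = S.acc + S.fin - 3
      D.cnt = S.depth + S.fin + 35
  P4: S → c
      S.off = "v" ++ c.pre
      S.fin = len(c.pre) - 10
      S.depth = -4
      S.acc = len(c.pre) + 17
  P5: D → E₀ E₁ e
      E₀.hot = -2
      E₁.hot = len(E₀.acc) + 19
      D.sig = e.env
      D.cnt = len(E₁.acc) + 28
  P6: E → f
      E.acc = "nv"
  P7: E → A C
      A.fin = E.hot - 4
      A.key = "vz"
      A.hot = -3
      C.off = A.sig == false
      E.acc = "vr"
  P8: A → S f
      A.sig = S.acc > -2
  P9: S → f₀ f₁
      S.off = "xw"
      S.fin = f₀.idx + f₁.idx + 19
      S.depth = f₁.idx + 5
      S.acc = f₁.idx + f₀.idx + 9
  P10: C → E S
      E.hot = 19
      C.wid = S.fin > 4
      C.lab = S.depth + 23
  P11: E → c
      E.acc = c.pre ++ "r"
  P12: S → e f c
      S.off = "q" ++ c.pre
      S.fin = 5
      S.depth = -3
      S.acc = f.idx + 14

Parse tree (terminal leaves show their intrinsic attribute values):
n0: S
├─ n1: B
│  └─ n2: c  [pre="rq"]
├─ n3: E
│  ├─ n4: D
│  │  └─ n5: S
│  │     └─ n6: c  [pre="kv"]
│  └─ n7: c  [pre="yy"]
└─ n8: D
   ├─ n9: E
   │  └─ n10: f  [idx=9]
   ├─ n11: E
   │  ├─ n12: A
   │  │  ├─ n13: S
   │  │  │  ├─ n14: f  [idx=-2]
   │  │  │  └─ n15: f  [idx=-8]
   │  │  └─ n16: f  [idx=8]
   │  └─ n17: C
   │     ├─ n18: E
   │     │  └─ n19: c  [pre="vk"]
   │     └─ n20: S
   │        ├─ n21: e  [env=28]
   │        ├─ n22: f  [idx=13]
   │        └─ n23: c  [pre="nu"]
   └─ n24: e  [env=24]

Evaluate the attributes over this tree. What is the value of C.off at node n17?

1. n2.pre = "rq"  [terminal]
2. n1.lim = false  [false]
3. n1.mk = 20  [20]
4. n3.hot = 5  [B.mk - 15]
5. n6.pre = "kv"  [terminal]
6. n5.off = "vkv"  ["v" ++ c.pre]
7. n5.fin = -8  [len(c.pre) - 10]
8. n5.depth = -4  [-4]
9. n5.acc = 19  [len(c.pre) + 17]
10. n4.sig = 8  [S.acc + S.fin - 3]
11. n4.cnt = 23  [S.depth + S.fin + 35]
12. n7.pre = "yy"  [terminal]
13. n3.acc = "yyw"  [c.pre ++ "w"]
14. n9.hot = -2  [-2]
15. n10.idx = 9  [terminal]
16. n9.acc = "nv"  ["nv"]
17. n11.hot = 21  [len(E₀.acc) + 19]
18. n12.fin = 17  [E.hot - 4]
19. n12.key = "vz"  ["vz"]
20. n12.hot = -3  [-3]
21. n14.idx = -2  [terminal]
22. n15.idx = -8  [terminal]
23. n13.off = "xw"  ["xw"]
24. n13.fin = 9  [f₀.idx + f₁.idx + 19]
25. n13.depth = -3  [f₁.idx + 5]
26. n13.acc = -1  [f₁.idx + f₀.idx + 9]
27. n16.idx = 8  [terminal]
28. n12.sig = true  [S.acc > -2]
29. n17.off = false  [A.sig == false]
30. n18.hot = 19  [19]
31. n19.pre = "vk"  [terminal]
32. n18.acc = "vkr"  [c.pre ++ "r"]
33. n21.env = 28  [terminal]
34. n22.idx = 13  [terminal]
35. n23.pre = "nu"  [terminal]
36. n20.off = "qnu"  ["q" ++ c.pre]
37. n20.fin = 5  [5]
38. n20.depth = -3  [-3]
39. n20.acc = 27  [f.idx + 14]
40. n17.wid = true  [S.fin > 4]
41. n17.lab = 20  [S.depth + 23]
42. n11.acc = "vr"  ["vr"]
43. n24.env = 24  [terminal]
44. n8.sig = 24  [e.env]
45. n8.cnt = 30  [len(E₁.acc) + 28]
46. n0.off = "yywz"  [E.acc ++ "z"]
47. n0.fin = 24  [(if B.lim then D.cnt else B.mk) + 4]
48. n0.depth = -7  [D.cnt - 37]
49. n0.acc = 17  [(if B.lim then D.cnt else B.mk) - 3]

false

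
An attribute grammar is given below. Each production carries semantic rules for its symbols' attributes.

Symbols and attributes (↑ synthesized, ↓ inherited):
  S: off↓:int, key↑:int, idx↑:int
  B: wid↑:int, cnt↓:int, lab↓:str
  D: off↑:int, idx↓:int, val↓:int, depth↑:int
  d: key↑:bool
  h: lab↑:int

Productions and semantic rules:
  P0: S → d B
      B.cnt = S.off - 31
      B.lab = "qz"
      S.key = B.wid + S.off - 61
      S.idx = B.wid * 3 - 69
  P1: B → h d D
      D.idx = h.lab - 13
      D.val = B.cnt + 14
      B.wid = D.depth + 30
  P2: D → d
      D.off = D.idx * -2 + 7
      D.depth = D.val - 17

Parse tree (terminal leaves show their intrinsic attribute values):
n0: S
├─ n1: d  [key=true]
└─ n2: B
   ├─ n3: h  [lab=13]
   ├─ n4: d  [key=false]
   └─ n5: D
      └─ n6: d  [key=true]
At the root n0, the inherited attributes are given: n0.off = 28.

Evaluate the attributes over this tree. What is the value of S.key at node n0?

-9

1. n0.off = 28  [given at root]
2. n1.key = true  [terminal]
3. n2.cnt = -3  [S.off - 31]
4. n2.lab = "qz"  ["qz"]
5. n3.lab = 13  [terminal]
6. n4.key = false  [terminal]
7. n5.idx = 0  [h.lab - 13]
8. n5.val = 11  [B.cnt + 14]
9. n6.key = true  [terminal]
10. n5.off = 7  [D.idx * -2 + 7]
11. n5.depth = -6  [D.val - 17]
12. n2.wid = 24  [D.depth + 30]
13. n0.key = -9  [B.wid + S.off - 61]
14. n0.idx = 3  [B.wid * 3 - 69]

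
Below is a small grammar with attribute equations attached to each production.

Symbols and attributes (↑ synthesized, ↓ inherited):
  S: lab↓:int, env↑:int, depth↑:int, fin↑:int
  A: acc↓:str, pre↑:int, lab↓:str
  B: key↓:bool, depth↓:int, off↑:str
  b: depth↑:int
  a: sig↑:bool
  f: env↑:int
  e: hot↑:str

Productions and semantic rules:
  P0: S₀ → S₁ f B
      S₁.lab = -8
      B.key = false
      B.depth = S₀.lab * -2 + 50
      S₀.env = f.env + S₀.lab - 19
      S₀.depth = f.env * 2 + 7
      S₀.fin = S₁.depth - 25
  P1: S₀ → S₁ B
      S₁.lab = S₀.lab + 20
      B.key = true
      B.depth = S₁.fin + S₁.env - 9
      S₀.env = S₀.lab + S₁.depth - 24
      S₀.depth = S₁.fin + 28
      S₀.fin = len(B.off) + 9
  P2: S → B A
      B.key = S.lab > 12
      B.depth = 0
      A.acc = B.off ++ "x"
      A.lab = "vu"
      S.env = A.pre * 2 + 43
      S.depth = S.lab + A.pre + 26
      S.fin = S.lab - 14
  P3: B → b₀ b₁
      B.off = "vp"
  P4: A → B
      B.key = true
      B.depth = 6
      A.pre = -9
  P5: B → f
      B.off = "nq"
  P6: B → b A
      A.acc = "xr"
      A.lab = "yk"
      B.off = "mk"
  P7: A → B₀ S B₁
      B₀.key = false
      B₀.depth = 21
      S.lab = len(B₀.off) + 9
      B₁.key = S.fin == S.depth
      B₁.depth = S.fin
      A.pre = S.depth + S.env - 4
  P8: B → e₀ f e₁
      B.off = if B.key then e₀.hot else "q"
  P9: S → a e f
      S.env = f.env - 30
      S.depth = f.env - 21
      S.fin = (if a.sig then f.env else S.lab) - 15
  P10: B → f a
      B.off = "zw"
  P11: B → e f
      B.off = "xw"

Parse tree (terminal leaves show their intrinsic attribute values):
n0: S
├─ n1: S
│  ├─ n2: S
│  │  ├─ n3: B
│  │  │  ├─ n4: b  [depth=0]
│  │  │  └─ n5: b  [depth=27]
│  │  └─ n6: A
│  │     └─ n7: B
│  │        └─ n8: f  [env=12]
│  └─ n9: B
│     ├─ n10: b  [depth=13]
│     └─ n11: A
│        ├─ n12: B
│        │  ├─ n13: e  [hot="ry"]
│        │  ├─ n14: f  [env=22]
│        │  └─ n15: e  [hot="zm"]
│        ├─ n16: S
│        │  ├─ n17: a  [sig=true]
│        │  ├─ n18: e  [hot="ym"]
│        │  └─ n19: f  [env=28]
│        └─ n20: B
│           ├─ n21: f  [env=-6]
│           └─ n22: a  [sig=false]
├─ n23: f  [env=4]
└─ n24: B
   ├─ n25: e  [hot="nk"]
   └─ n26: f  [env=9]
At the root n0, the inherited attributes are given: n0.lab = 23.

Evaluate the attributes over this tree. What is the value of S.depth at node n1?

26

1. n0.lab = 23  [given at root]
2. n1.lab = -8  [-8]
3. n2.lab = 12  [S₀.lab + 20]
4. n3.key = false  [S.lab > 12]
5. n3.depth = 0  [0]
6. n4.depth = 0  [terminal]
7. n5.depth = 27  [terminal]
8. n3.off = "vp"  ["vp"]
9. n6.acc = "vpx"  [B.off ++ "x"]
10. n6.lab = "vu"  ["vu"]
11. n7.key = true  [true]
12. n7.depth = 6  [6]
13. n8.env = 12  [terminal]
14. n7.off = "nq"  ["nq"]
15. n6.pre = -9  [-9]
16. n2.env = 25  [A.pre * 2 + 43]
17. n2.depth = 29  [S.lab + A.pre + 26]
18. n2.fin = -2  [S.lab - 14]
19. n9.key = true  [true]
20. n9.depth = 14  [S₁.fin + S₁.env - 9]
21. n10.depth = 13  [terminal]
22. n11.acc = "xr"  ["xr"]
23. n11.lab = "yk"  ["yk"]
24. n12.key = false  [false]
25. n12.depth = 21  [21]
26. n13.hot = "ry"  [terminal]
27. n14.env = 22  [terminal]
28. n15.hot = "zm"  [terminal]
29. n12.off = "q"  [if B.key then e₀.hot else "q"]
30. n16.lab = 10  [len(B₀.off) + 9]
31. n17.sig = true  [terminal]
32. n18.hot = "ym"  [terminal]
33. n19.env = 28  [terminal]
34. n16.env = -2  [f.env - 30]
35. n16.depth = 7  [f.env - 21]
36. n16.fin = 13  [(if a.sig then f.env else S.lab) - 15]
37. n20.key = false  [S.fin == S.depth]
38. n20.depth = 13  [S.fin]
39. n21.env = -6  [terminal]
40. n22.sig = false  [terminal]
41. n20.off = "zw"  ["zw"]
42. n11.pre = 1  [S.depth + S.env - 4]
43. n9.off = "mk"  ["mk"]
44. n1.env = -3  [S₀.lab + S₁.depth - 24]
45. n1.depth = 26  [S₁.fin + 28]
46. n1.fin = 11  [len(B.off) + 9]
47. n23.env = 4  [terminal]
48. n24.key = false  [false]
49. n24.depth = 4  [S₀.lab * -2 + 50]
50. n25.hot = "nk"  [terminal]
51. n26.env = 9  [terminal]
52. n24.off = "xw"  ["xw"]
53. n0.env = 8  [f.env + S₀.lab - 19]
54. n0.depth = 15  [f.env * 2 + 7]
55. n0.fin = 1  [S₁.depth - 25]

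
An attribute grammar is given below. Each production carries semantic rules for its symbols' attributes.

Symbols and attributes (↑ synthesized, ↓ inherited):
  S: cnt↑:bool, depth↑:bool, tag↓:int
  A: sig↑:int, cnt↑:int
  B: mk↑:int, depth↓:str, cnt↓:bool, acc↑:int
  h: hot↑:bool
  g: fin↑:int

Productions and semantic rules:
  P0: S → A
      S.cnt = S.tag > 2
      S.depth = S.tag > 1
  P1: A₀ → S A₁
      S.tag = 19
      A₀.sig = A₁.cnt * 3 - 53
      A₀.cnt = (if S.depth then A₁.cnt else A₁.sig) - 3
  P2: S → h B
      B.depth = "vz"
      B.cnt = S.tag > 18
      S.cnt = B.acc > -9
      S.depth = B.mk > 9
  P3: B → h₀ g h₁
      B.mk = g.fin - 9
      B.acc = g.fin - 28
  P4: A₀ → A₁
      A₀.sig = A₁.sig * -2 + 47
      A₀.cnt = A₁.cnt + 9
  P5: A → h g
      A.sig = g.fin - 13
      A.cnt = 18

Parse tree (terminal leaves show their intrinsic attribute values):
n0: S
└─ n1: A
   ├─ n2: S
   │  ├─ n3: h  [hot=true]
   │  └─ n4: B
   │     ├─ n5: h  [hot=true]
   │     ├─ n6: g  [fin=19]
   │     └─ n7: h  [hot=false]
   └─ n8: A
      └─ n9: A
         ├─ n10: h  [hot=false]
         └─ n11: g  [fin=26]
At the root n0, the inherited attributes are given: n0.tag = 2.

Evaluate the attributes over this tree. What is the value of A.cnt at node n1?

1. n0.tag = 2  [given at root]
2. n2.tag = 19  [19]
3. n3.hot = true  [terminal]
4. n4.depth = "vz"  ["vz"]
5. n4.cnt = true  [S.tag > 18]
6. n5.hot = true  [terminal]
7. n6.fin = 19  [terminal]
8. n7.hot = false  [terminal]
9. n4.mk = 10  [g.fin - 9]
10. n4.acc = -9  [g.fin - 28]
11. n2.cnt = false  [B.acc > -9]
12. n2.depth = true  [B.mk > 9]
13. n10.hot = false  [terminal]
14. n11.fin = 26  [terminal]
15. n9.sig = 13  [g.fin - 13]
16. n9.cnt = 18  [18]
17. n8.sig = 21  [A₁.sig * -2 + 47]
18. n8.cnt = 27  [A₁.cnt + 9]
19. n1.sig = 28  [A₁.cnt * 3 - 53]
20. n1.cnt = 24  [(if S.depth then A₁.cnt else A₁.sig) - 3]
21. n0.cnt = false  [S.tag > 2]
22. n0.depth = true  [S.tag > 1]

24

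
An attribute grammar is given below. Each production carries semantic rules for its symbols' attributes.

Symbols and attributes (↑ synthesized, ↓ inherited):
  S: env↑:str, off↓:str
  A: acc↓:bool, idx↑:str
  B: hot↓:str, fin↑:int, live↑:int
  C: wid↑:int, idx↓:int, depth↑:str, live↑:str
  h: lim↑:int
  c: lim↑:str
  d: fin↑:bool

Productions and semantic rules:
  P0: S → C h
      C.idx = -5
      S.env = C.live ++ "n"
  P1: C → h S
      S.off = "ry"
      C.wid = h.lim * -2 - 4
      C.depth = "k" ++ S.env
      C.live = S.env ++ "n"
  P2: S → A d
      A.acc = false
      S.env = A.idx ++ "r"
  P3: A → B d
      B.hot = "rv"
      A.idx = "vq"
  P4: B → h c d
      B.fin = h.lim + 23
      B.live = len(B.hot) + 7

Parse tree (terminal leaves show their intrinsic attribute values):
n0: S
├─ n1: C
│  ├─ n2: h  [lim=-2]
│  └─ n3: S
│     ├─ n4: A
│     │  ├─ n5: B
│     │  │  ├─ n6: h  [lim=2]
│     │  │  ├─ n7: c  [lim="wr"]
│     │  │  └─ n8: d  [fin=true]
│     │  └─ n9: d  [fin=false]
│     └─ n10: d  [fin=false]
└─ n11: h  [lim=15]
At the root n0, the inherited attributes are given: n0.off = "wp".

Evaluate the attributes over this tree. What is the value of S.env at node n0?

"vqrnn"

1. n0.off = "wp"  [given at root]
2. n1.idx = -5  [-5]
3. n2.lim = -2  [terminal]
4. n3.off = "ry"  ["ry"]
5. n4.acc = false  [false]
6. n5.hot = "rv"  ["rv"]
7. n6.lim = 2  [terminal]
8. n7.lim = "wr"  [terminal]
9. n8.fin = true  [terminal]
10. n5.fin = 25  [h.lim + 23]
11. n5.live = 9  [len(B.hot) + 7]
12. n9.fin = false  [terminal]
13. n4.idx = "vq"  ["vq"]
14. n10.fin = false  [terminal]
15. n3.env = "vqr"  [A.idx ++ "r"]
16. n1.wid = 0  [h.lim * -2 - 4]
17. n1.depth = "kvqr"  ["k" ++ S.env]
18. n1.live = "vqrn"  [S.env ++ "n"]
19. n11.lim = 15  [terminal]
20. n0.env = "vqrnn"  [C.live ++ "n"]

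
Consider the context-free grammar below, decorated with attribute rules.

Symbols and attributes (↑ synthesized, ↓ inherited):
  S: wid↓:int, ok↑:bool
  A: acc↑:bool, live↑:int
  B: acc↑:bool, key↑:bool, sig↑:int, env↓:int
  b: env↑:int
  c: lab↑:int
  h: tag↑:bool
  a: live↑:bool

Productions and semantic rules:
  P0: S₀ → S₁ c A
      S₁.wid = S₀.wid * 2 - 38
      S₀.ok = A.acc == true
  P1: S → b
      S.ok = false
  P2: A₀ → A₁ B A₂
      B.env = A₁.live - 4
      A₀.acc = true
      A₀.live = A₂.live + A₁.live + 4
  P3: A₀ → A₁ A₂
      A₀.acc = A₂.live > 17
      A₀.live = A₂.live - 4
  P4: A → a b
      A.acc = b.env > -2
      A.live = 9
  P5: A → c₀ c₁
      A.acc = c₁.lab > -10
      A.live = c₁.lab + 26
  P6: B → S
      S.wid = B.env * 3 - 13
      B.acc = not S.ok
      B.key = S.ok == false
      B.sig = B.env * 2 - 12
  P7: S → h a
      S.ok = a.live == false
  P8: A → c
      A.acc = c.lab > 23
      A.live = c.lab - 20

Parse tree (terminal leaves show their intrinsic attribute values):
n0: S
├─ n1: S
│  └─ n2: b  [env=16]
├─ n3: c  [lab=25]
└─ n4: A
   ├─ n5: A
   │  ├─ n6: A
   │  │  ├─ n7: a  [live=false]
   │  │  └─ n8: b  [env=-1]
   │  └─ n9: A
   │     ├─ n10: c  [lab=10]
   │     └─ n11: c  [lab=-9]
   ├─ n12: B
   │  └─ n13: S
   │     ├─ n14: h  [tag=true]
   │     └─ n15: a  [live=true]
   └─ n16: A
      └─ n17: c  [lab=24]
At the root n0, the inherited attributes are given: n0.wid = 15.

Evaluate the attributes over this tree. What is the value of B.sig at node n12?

6

1. n0.wid = 15  [given at root]
2. n1.wid = -8  [S₀.wid * 2 - 38]
3. n2.env = 16  [terminal]
4. n1.ok = false  [false]
5. n3.lab = 25  [terminal]
6. n7.live = false  [terminal]
7. n8.env = -1  [terminal]
8. n6.acc = true  [b.env > -2]
9. n6.live = 9  [9]
10. n10.lab = 10  [terminal]
11. n11.lab = -9  [terminal]
12. n9.acc = true  [c₁.lab > -10]
13. n9.live = 17  [c₁.lab + 26]
14. n5.acc = false  [A₂.live > 17]
15. n5.live = 13  [A₂.live - 4]
16. n12.env = 9  [A₁.live - 4]
17. n13.wid = 14  [B.env * 3 - 13]
18. n14.tag = true  [terminal]
19. n15.live = true  [terminal]
20. n13.ok = false  [a.live == false]
21. n12.acc = true  [not S.ok]
22. n12.key = true  [S.ok == false]
23. n12.sig = 6  [B.env * 2 - 12]
24. n17.lab = 24  [terminal]
25. n16.acc = true  [c.lab > 23]
26. n16.live = 4  [c.lab - 20]
27. n4.acc = true  [true]
28. n4.live = 21  [A₂.live + A₁.live + 4]
29. n0.ok = true  [A.acc == true]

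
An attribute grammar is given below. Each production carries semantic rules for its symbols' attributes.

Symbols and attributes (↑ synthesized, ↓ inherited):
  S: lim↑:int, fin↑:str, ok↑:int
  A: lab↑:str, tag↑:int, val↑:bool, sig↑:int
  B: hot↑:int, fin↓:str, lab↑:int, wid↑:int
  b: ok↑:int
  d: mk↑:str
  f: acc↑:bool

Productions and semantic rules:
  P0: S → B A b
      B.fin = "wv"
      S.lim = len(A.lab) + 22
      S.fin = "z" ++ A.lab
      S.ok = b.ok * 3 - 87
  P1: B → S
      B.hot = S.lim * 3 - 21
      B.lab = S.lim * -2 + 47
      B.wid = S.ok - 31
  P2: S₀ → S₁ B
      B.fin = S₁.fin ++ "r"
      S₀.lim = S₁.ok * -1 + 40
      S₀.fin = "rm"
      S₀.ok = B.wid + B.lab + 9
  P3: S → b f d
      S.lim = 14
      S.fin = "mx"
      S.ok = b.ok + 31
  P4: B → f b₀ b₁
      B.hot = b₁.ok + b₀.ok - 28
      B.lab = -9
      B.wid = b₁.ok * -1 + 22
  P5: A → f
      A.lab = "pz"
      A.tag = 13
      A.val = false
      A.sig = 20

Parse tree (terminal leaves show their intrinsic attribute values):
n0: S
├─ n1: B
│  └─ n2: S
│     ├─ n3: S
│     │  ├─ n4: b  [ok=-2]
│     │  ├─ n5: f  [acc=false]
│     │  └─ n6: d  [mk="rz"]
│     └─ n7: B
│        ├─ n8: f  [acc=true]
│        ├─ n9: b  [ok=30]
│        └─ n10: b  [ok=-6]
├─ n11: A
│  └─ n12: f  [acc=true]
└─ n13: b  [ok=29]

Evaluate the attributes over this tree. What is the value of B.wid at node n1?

-3

1. n1.fin = "wv"  ["wv"]
2. n4.ok = -2  [terminal]
3. n5.acc = false  [terminal]
4. n6.mk = "rz"  [terminal]
5. n3.lim = 14  [14]
6. n3.fin = "mx"  ["mx"]
7. n3.ok = 29  [b.ok + 31]
8. n7.fin = "mxr"  [S₁.fin ++ "r"]
9. n8.acc = true  [terminal]
10. n9.ok = 30  [terminal]
11. n10.ok = -6  [terminal]
12. n7.hot = -4  [b₁.ok + b₀.ok - 28]
13. n7.lab = -9  [-9]
14. n7.wid = 28  [b₁.ok * -1 + 22]
15. n2.lim = 11  [S₁.ok * -1 + 40]
16. n2.fin = "rm"  ["rm"]
17. n2.ok = 28  [B.wid + B.lab + 9]
18. n1.hot = 12  [S.lim * 3 - 21]
19. n1.lab = 25  [S.lim * -2 + 47]
20. n1.wid = -3  [S.ok - 31]
21. n12.acc = true  [terminal]
22. n11.lab = "pz"  ["pz"]
23. n11.tag = 13  [13]
24. n11.val = false  [false]
25. n11.sig = 20  [20]
26. n13.ok = 29  [terminal]
27. n0.lim = 24  [len(A.lab) + 22]
28. n0.fin = "zpz"  ["z" ++ A.lab]
29. n0.ok = 0  [b.ok * 3 - 87]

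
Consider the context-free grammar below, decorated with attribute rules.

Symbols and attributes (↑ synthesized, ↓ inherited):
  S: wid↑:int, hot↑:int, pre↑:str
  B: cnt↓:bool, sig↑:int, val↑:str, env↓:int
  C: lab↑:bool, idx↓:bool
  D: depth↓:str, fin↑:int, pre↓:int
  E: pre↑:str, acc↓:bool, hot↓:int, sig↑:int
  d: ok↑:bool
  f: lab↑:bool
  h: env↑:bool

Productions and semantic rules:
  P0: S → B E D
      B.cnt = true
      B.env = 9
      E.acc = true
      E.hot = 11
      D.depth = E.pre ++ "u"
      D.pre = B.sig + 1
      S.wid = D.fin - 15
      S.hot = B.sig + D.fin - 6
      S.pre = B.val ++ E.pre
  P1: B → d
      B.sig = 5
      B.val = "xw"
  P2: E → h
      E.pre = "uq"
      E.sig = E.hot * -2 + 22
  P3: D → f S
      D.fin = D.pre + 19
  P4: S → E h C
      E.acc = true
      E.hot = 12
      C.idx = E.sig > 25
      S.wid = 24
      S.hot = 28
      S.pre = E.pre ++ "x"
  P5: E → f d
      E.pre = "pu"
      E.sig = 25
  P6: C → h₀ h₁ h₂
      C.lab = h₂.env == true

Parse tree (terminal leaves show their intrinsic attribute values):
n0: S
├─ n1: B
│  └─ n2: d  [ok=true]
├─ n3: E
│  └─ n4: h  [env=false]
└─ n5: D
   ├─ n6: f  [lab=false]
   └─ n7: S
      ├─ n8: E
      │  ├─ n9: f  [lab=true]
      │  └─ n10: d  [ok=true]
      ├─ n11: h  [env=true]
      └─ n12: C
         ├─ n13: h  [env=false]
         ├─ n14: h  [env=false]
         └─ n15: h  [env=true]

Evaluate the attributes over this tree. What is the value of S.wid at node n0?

10

1. n1.cnt = true  [true]
2. n1.env = 9  [9]
3. n2.ok = true  [terminal]
4. n1.sig = 5  [5]
5. n1.val = "xw"  ["xw"]
6. n3.acc = true  [true]
7. n3.hot = 11  [11]
8. n4.env = false  [terminal]
9. n3.pre = "uq"  ["uq"]
10. n3.sig = 0  [E.hot * -2 + 22]
11. n5.depth = "uqu"  [E.pre ++ "u"]
12. n5.pre = 6  [B.sig + 1]
13. n6.lab = false  [terminal]
14. n8.acc = true  [true]
15. n8.hot = 12  [12]
16. n9.lab = true  [terminal]
17. n10.ok = true  [terminal]
18. n8.pre = "pu"  ["pu"]
19. n8.sig = 25  [25]
20. n11.env = true  [terminal]
21. n12.idx = false  [E.sig > 25]
22. n13.env = false  [terminal]
23. n14.env = false  [terminal]
24. n15.env = true  [terminal]
25. n12.lab = true  [h₂.env == true]
26. n7.wid = 24  [24]
27. n7.hot = 28  [28]
28. n7.pre = "pux"  [E.pre ++ "x"]
29. n5.fin = 25  [D.pre + 19]
30. n0.wid = 10  [D.fin - 15]
31. n0.hot = 24  [B.sig + D.fin - 6]
32. n0.pre = "xwuq"  [B.val ++ E.pre]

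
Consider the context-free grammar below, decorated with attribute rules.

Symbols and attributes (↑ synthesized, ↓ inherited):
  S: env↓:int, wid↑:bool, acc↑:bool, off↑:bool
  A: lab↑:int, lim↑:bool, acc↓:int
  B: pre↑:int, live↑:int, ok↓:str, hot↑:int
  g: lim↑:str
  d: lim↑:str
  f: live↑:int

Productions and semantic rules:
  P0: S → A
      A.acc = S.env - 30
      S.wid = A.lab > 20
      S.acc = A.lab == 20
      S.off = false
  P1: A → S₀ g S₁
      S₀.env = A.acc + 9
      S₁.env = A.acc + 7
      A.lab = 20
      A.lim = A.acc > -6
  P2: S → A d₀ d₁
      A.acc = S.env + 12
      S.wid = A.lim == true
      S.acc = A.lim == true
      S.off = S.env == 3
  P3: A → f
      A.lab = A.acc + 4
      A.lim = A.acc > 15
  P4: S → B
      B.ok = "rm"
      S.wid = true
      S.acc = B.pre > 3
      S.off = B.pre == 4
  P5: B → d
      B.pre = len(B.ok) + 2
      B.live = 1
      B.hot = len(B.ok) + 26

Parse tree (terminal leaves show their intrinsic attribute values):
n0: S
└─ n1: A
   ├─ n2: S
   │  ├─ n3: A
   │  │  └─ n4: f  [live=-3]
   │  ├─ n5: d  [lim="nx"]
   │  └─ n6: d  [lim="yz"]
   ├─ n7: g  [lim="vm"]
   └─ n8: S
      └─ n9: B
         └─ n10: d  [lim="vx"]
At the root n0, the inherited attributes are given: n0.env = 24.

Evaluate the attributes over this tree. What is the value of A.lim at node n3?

false

1. n0.env = 24  [given at root]
2. n1.acc = -6  [S.env - 30]
3. n2.env = 3  [A.acc + 9]
4. n3.acc = 15  [S.env + 12]
5. n4.live = -3  [terminal]
6. n3.lab = 19  [A.acc + 4]
7. n3.lim = false  [A.acc > 15]
8. n5.lim = "nx"  [terminal]
9. n6.lim = "yz"  [terminal]
10. n2.wid = false  [A.lim == true]
11. n2.acc = false  [A.lim == true]
12. n2.off = true  [S.env == 3]
13. n7.lim = "vm"  [terminal]
14. n8.env = 1  [A.acc + 7]
15. n9.ok = "rm"  ["rm"]
16. n10.lim = "vx"  [terminal]
17. n9.pre = 4  [len(B.ok) + 2]
18. n9.live = 1  [1]
19. n9.hot = 28  [len(B.ok) + 26]
20. n8.wid = true  [true]
21. n8.acc = true  [B.pre > 3]
22. n8.off = true  [B.pre == 4]
23. n1.lab = 20  [20]
24. n1.lim = false  [A.acc > -6]
25. n0.wid = false  [A.lab > 20]
26. n0.acc = true  [A.lab == 20]
27. n0.off = false  [false]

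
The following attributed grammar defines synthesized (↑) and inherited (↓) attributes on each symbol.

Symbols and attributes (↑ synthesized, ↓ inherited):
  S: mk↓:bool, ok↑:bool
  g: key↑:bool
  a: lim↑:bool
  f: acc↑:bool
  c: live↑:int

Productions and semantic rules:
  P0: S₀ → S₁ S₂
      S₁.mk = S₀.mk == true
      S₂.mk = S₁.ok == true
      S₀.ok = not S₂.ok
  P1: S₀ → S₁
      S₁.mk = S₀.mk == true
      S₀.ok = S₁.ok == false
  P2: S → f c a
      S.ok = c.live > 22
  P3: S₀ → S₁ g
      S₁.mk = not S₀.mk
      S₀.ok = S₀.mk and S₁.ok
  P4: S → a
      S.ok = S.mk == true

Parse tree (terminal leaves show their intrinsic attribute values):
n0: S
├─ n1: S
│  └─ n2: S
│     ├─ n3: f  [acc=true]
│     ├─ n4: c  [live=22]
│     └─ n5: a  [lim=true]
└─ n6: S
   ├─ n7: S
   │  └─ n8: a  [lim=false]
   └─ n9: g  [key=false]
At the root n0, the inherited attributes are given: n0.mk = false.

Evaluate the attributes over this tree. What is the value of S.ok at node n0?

true

1. n0.mk = false  [given at root]
2. n1.mk = false  [S₀.mk == true]
3. n2.mk = false  [S₀.mk == true]
4. n3.acc = true  [terminal]
5. n4.live = 22  [terminal]
6. n5.lim = true  [terminal]
7. n2.ok = false  [c.live > 22]
8. n1.ok = true  [S₁.ok == false]
9. n6.mk = true  [S₁.ok == true]
10. n7.mk = false  [not S₀.mk]
11. n8.lim = false  [terminal]
12. n7.ok = false  [S.mk == true]
13. n9.key = false  [terminal]
14. n6.ok = false  [S₀.mk and S₁.ok]
15. n0.ok = true  [not S₂.ok]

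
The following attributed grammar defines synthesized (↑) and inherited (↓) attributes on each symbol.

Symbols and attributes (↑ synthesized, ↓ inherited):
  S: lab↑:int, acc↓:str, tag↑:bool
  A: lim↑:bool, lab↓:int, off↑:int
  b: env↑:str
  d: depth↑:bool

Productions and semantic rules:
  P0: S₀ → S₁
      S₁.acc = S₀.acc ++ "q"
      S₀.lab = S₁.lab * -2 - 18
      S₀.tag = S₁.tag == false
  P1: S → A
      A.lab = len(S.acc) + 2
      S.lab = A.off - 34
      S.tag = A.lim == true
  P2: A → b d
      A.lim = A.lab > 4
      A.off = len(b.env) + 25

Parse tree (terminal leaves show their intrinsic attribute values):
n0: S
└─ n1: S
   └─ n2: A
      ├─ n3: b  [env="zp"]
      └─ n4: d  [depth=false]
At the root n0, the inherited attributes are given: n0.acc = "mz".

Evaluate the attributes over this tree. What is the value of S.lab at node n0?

1. n0.acc = "mz"  [given at root]
2. n1.acc = "mzq"  [S₀.acc ++ "q"]
3. n2.lab = 5  [len(S.acc) + 2]
4. n3.env = "zp"  [terminal]
5. n4.depth = false  [terminal]
6. n2.lim = true  [A.lab > 4]
7. n2.off = 27  [len(b.env) + 25]
8. n1.lab = -7  [A.off - 34]
9. n1.tag = true  [A.lim == true]
10. n0.lab = -4  [S₁.lab * -2 - 18]
11. n0.tag = false  [S₁.tag == false]

-4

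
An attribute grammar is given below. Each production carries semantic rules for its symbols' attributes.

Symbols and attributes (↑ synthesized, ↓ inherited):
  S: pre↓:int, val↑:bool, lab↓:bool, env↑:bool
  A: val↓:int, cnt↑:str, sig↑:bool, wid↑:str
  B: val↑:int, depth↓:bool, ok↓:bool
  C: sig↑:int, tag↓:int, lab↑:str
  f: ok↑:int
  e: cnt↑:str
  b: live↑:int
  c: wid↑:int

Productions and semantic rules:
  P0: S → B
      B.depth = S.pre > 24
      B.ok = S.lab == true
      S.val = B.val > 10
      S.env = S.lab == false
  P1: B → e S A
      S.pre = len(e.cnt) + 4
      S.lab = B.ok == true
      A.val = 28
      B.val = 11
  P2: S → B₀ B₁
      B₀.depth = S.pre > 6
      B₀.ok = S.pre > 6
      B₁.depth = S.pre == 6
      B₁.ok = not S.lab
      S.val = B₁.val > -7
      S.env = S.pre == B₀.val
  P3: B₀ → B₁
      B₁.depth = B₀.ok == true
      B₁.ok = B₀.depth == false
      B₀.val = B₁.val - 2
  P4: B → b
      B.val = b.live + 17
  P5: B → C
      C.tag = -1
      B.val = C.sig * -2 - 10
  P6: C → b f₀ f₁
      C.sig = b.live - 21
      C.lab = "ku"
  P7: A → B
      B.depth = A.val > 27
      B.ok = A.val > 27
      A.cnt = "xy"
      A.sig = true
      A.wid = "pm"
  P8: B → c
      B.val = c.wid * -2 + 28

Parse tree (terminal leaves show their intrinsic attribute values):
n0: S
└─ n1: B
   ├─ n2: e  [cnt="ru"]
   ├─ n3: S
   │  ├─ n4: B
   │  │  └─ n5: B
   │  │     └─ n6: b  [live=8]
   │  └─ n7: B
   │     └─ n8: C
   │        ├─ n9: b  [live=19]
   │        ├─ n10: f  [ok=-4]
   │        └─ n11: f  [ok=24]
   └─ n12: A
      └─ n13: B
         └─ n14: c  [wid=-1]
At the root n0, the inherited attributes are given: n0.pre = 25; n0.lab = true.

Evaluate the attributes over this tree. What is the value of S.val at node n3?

1. n0.pre = 25  [given at root]
2. n0.lab = true  [given at root]
3. n1.depth = true  [S.pre > 24]
4. n1.ok = true  [S.lab == true]
5. n2.cnt = "ru"  [terminal]
6. n3.pre = 6  [len(e.cnt) + 4]
7. n3.lab = true  [B.ok == true]
8. n4.depth = false  [S.pre > 6]
9. n4.ok = false  [S.pre > 6]
10. n5.depth = false  [B₀.ok == true]
11. n5.ok = true  [B₀.depth == false]
12. n6.live = 8  [terminal]
13. n5.val = 25  [b.live + 17]
14. n4.val = 23  [B₁.val - 2]
15. n7.depth = true  [S.pre == 6]
16. n7.ok = false  [not S.lab]
17. n8.tag = -1  [-1]
18. n9.live = 19  [terminal]
19. n10.ok = -4  [terminal]
20. n11.ok = 24  [terminal]
21. n8.sig = -2  [b.live - 21]
22. n8.lab = "ku"  ["ku"]
23. n7.val = -6  [C.sig * -2 - 10]
24. n3.val = true  [B₁.val > -7]
25. n3.env = false  [S.pre == B₀.val]
26. n12.val = 28  [28]
27. n13.depth = true  [A.val > 27]
28. n13.ok = true  [A.val > 27]
29. n14.wid = -1  [terminal]
30. n13.val = 30  [c.wid * -2 + 28]
31. n12.cnt = "xy"  ["xy"]
32. n12.sig = true  [true]
33. n12.wid = "pm"  ["pm"]
34. n1.val = 11  [11]
35. n0.val = true  [B.val > 10]
36. n0.env = false  [S.lab == false]

true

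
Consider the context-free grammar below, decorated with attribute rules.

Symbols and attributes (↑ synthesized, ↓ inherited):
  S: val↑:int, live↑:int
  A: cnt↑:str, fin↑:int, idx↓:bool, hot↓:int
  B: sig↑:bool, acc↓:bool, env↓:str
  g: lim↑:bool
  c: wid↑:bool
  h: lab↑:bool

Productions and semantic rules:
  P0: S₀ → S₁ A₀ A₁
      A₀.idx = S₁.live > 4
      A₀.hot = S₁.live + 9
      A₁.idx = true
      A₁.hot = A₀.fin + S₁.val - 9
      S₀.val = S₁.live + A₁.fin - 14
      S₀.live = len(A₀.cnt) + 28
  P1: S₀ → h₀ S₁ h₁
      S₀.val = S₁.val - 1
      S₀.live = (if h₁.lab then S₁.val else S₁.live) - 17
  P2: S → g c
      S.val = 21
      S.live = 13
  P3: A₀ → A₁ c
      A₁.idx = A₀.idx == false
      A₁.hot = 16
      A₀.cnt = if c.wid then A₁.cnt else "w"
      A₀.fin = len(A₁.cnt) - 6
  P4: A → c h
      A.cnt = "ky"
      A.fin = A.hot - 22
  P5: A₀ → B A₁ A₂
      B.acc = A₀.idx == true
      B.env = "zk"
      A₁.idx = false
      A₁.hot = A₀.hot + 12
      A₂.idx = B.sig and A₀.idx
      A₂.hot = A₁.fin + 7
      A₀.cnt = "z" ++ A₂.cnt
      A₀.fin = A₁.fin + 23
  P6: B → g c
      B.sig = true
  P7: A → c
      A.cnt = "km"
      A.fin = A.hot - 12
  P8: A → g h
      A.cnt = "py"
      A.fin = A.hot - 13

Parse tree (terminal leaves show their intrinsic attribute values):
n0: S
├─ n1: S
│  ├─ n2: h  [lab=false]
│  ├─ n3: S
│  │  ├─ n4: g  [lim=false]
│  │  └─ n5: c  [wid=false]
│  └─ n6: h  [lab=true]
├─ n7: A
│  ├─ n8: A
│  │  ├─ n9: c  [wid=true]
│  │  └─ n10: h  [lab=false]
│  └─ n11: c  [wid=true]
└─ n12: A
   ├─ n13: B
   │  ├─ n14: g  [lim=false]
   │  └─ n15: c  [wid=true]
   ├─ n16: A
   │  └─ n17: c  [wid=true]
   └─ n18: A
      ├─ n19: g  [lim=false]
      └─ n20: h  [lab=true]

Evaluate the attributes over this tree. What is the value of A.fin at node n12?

30

1. n2.lab = false  [terminal]
2. n4.lim = false  [terminal]
3. n5.wid = false  [terminal]
4. n3.val = 21  [21]
5. n3.live = 13  [13]
6. n6.lab = true  [terminal]
7. n1.val = 20  [S₁.val - 1]
8. n1.live = 4  [(if h₁.lab then S₁.val else S₁.live) - 17]
9. n7.idx = false  [S₁.live > 4]
10. n7.hot = 13  [S₁.live + 9]
11. n8.idx = true  [A₀.idx == false]
12. n8.hot = 16  [16]
13. n9.wid = true  [terminal]
14. n10.lab = false  [terminal]
15. n8.cnt = "ky"  ["ky"]
16. n8.fin = -6  [A.hot - 22]
17. n11.wid = true  [terminal]
18. n7.cnt = "ky"  [if c.wid then A₁.cnt else "w"]
19. n7.fin = -4  [len(A₁.cnt) - 6]
20. n12.idx = true  [true]
21. n12.hot = 7  [A₀.fin + S₁.val - 9]
22. n13.acc = true  [A₀.idx == true]
23. n13.env = "zk"  ["zk"]
24. n14.lim = false  [terminal]
25. n15.wid = true  [terminal]
26. n13.sig = true  [true]
27. n16.idx = false  [false]
28. n16.hot = 19  [A₀.hot + 12]
29. n17.wid = true  [terminal]
30. n16.cnt = "km"  ["km"]
31. n16.fin = 7  [A.hot - 12]
32. n18.idx = true  [B.sig and A₀.idx]
33. n18.hot = 14  [A₁.fin + 7]
34. n19.lim = false  [terminal]
35. n20.lab = true  [terminal]
36. n18.cnt = "py"  ["py"]
37. n18.fin = 1  [A.hot - 13]
38. n12.cnt = "zpy"  ["z" ++ A₂.cnt]
39. n12.fin = 30  [A₁.fin + 23]
40. n0.val = 20  [S₁.live + A₁.fin - 14]
41. n0.live = 30  [len(A₀.cnt) + 28]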